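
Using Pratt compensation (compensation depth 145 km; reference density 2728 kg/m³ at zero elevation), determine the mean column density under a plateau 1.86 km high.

2690 kg/m³

Pratt balance: ρ_ref D = ρ (D + h).
ρ = ρ_ref D/(D + h) = 2728 × 145 km/(145 km + 1.86 km) = 2690 kg/m³.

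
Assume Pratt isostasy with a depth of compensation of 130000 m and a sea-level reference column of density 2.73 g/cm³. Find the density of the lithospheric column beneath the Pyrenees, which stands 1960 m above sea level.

2.69 g/cm³

Pratt balance: ρ_ref D = ρ (D + h).
ρ = ρ_ref D/(D + h) = 2.73 × 130000 m/(130000 m + 1960 m) = 2.69 g/cm³.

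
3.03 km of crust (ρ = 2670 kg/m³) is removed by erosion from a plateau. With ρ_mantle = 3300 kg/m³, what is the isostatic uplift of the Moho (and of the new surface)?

2.45 km

Unloading: uplift u = e ρ_c/ρ_m = 3.03 km × 2670/3300 = 2.45 km.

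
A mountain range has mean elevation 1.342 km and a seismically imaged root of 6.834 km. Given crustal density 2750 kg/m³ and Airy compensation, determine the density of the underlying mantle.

3290 kg/m³

Airy balance: ρ_c h = (ρ_m − ρ_c) r → ρ_m = ρ_c (1 + h/r).
ρ_m = 2750 × (1 + 1.342 km/6.834 km) = 3290 kg/m³.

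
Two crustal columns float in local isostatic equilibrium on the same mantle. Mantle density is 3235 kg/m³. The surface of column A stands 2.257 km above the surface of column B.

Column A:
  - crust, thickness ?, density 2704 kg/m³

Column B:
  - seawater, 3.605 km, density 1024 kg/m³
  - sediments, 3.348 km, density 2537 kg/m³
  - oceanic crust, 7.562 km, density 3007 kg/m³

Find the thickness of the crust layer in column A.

36.4 km

Take the compensation level at the base of the deeper column (depth z_c below the surface of column A) and equate Σ ρ_i t_i down to z_c; mantle fills any gap and the z_c terms cancel.
Column A: x×2704 + (z_c − 0 − x)×3235
Column B: 2.257×0 + 3.605×1024 + 3.348×2537 + 7.562×3007 + (z_c − 2.257 − 14.515)×3235
The z_c×3235 term appears on both sides and cancels. Collect the known terms of each column as K = Σ(ρt)_known − 3235 × (depth of known layers): K_A = 0 − 3235×0 = 0; K_B = 34924.33 − 3235×(2.257 + 14.515) = −19333.09.
Balance: K_A − x×(3235 − 2704) = K_B, so x = (K_A − K_B)/(3235 − 2704) = 19333.1/531 = 36.4 km.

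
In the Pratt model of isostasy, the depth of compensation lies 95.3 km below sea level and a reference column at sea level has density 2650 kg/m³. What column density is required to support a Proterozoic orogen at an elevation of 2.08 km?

2590 kg/m³

Pratt balance: ρ_ref D = ρ (D + h).
ρ = ρ_ref D/(D + h) = 2650 × 95.3 km/(95.3 km + 2.08 km) = 2590 kg/m³.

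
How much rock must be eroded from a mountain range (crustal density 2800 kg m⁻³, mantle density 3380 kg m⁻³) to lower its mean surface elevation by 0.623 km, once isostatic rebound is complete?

3.63 km

Net drop Δ = e − u = e − e ρ_c/ρ_m = e (ρ_m − ρ_c)/ρ_m.
e = Δ ρ_m/(ρ_m − ρ_c) = 0.623 km × 3380/580 = 3.63 km.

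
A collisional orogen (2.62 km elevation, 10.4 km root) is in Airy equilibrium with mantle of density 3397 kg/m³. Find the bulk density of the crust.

ρ_c h = (ρ_m − ρ_c) r → ρ_c (h + r) = ρ_m r → ρ_c = ρ_m r / (h + r).
ρ_c = 3397 × 10.4 km / (2.62 km + 10.4 km) = 2710 kg/m³.

2710 kg/m³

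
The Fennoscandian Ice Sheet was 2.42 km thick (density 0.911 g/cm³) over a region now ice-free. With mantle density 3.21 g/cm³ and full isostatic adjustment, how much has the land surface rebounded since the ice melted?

Removing the load lets mantle flow back in; uplift u satisfies ρ_ice t = ρ_m u.
u = t ρ_ice/ρ_m = 2.42 km × 0.911/3.21 = 0.687 km.

0.687 km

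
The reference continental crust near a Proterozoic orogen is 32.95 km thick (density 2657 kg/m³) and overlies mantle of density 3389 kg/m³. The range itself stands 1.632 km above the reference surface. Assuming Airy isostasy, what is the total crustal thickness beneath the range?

40.5 km

Root depth r = h ρ_c / (ρ_m − ρ_c) = 1.632 km × 2657 / 732 = 5.924 km.
Total thickness = T + h + r = 32.95 km + 1.632 km + 5.924 km = 40.5 km.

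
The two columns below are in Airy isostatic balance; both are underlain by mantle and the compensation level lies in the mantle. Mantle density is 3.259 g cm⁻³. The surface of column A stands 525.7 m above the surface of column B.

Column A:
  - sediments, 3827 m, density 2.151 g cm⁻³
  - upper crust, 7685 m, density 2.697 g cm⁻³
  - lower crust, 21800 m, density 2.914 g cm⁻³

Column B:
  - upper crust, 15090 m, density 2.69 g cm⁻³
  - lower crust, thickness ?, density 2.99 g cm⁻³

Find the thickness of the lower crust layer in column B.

Take the compensation level at the base of the deeper column (depth z_c below the surface of column A) and equate Σ ρ_i t_i down to z_c; mantle fills any gap and the z_c terms cancel.
Column A: 3827×2.151 + 7685×2.697 + 21800×2.914 + (z_c − 33312)×3.259
Column B: 525.7×0 + 15090×2.69 + x×2.99 + (z_c − 525.7 − 15090 − x)×3.259
The z_c×3.259 term appears on both sides and cancels. Collect the known terms of each column as K = Σ(ρt)_known − 3.259 × (depth of known layers): K_A = 92483.522 − 3.259×33312 = −16080.286; K_B = 40592.1 − 3.259×(525.7 + 15090) = −10299.4663.
Balance: K_A = K_B − x×(3.259 − 2.99), so x = (K_B − K_A)/(3.259 − 2.99) = 5780.82/0.269 = 21500 m.

21500 m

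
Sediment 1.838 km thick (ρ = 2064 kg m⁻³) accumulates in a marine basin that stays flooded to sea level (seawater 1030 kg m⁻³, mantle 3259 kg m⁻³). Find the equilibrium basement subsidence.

0.853 km

Submarine loading: the sediment displaces seawater, and the subsidence is in turn flooded, so s (ρ_m − ρ_w) = t (ρ_sed − ρ_w).
s = 1.838 km × (2064 − 1030) / (3259 − 1030) = 0.853 km.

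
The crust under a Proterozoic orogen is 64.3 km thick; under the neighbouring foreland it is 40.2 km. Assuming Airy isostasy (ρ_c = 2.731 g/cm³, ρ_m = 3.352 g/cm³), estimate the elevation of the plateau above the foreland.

Excess crust Δ = 64.3 km − 40.2 km = 24.1 km, split between elevation h and root r with h + r = Δ.
Airy balance ρ_c h = (ρ_m − ρ_c) r gives r = h ρ_c/(ρ_m − ρ_c), so h (1 + ρ_c/(ρ_m − ρ_c)) = Δ, i.e. h = Δ (ρ_m − ρ_c)/ρ_m.
h = 24.1 km × 0.621/3.352 = 4.46 km.

4.46 km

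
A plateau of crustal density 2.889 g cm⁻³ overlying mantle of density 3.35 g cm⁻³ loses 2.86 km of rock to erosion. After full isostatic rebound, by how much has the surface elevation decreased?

Rebound u = e ρ_c/ρ_m = 2.86 km × 2.889/3.35 = 2.466 km.
Net surface drop = e − u = 2.86 km − 2.466 km = e (ρ_m − ρ_c)/ρ_m = 0.394 km.

0.394 km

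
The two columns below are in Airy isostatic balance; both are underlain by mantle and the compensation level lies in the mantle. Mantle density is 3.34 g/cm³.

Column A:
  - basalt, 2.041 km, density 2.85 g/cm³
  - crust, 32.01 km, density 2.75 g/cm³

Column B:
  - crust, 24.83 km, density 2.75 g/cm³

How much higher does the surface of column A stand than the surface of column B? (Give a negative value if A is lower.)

1.57 km

For any compensation level in the mantle, the mantle terms cancel and isostasy reduces to e = (Σt_A − Σt_B) − (Σ(ρt)_A − Σ(ρt)_B) / ρ_m.
Σt_A = 34.051 km; Σt_B = 24.83 km; Σ(ρt)_A = 93.84435; Σ(ρt)_B = 68.2825 (in km·g/cm³).
e = (34.051 − 24.83) − (93.84435 − 68.2825) / 3.34 = 1.57 km.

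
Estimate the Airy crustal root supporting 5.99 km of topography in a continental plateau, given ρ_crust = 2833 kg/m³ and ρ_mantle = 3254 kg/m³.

40.3 km

Equating mass per unit area of the two columns: the weight of the topography is balanced by the buoyancy of the root, ρ_c h = (ρ_m − ρ_c) r.
r = h · ρ_c / (ρ_m − ρ_c) = 5.99 km × 2833 / (3254 − 2833) = 40.3 km.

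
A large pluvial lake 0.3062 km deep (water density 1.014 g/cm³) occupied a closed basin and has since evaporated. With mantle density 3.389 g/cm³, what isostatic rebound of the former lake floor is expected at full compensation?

u = d ρ_w/ρ_m = 0.3062 km × 1.014/3.389 = 0.0916 km.

0.0916 km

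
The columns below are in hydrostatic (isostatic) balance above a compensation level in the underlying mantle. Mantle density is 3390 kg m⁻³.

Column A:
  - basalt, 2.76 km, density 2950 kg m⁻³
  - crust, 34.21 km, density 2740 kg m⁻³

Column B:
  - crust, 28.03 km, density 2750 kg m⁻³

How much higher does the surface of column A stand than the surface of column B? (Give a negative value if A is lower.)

For any compensation level in the mantle, the mantle terms cancel and isostasy reduces to e = (Σt_A − Σt_B) − (Σ(ρt)_A − Σ(ρt)_B) / ρ_m.
Σt_A = 36.97 km; Σt_B = 28.03 km; Σ(ρt)_A = 101877.4; Σ(ρt)_B = 77082.5 (in km·kg m⁻³).
e = (36.97 − 28.03) − (101877.4 − 77082.5) / 3390 = 1.63 km.

1.63 km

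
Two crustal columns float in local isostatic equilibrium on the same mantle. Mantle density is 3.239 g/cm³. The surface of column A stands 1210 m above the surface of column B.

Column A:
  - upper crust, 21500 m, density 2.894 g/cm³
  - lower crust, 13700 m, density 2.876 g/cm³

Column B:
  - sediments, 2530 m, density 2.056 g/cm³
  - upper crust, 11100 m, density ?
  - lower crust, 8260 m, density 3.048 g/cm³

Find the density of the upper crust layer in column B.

Take the compensation level at the base of the deeper column (depth z_c below the surface of column A) and equate Σ ρ_i t_i down to z_c; mantle fills any gap and the z_c terms cancel.
Column A: 21500×2.894 + 13700×2.876 + (z_c − 35200)×3.239
Column B: 1210×0 + 2530×2.056 + 11100×ρ + 8260×3.048 + (z_c − 1210 − 21890)×3.239
The z_c×3.239 term appears on both sides and cancels. Collect the known terms of each column as K = Σ(ρt)_known − 3.239 × (depth of known layers): K_A = 101622.2 − 3.239×35200 = −12390.6; K_B = 30378.16 − 3.239×(1210 + 21890) = −44442.74.
Balance: K_A = K_B + 11100×ρ, so ρ = (K_A − K_B)/11100 = 32052.1/11100 = 2.89 g/cm³.

2.89 g/cm³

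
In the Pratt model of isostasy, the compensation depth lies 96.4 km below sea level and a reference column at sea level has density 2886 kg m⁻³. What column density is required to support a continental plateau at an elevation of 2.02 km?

Pratt balance: ρ_ref D = ρ (D + h).
ρ = ρ_ref D/(D + h) = 2886 × 96.4 km/(96.4 km + 2.02 km) = 2830 kg m⁻³.

2830 kg m⁻³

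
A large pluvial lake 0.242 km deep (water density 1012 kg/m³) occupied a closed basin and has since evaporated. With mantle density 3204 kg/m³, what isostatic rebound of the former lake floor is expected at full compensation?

u = d ρ_w/ρ_m = 0.242 km × 1012/3204 = 0.0764 km.

0.0764 km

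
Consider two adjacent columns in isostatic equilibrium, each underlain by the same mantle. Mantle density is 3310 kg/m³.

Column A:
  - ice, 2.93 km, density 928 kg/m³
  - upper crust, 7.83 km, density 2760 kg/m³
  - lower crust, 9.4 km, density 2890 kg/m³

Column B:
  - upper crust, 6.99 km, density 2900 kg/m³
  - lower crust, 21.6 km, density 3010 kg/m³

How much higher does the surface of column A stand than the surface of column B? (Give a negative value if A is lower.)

For any compensation level in the mantle, the mantle terms cancel and isostasy reduces to e = (Σt_A − Σt_B) − (Σ(ρt)_A − Σ(ρt)_B) / ρ_m.
Σt_A = 20.16 km; Σt_B = 28.59 km; Σ(ρt)_A = 51495.84; Σ(ρt)_B = 85287 (in km·kg/m³).
e = (20.16 − 28.59) − (51495.84 − 85287) / 3310 = 1.78 km.

1.78 km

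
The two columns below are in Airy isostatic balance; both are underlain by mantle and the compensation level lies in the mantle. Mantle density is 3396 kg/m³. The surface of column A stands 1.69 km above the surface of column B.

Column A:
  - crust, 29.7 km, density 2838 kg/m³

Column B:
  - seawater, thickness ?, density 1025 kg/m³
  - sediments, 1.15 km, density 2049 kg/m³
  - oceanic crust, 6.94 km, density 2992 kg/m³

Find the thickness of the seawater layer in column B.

2.73 km

Take the compensation level at the base of the deeper column (depth z_c below the surface of column A) and equate Σ ρ_i t_i down to z_c; mantle fills any gap and the z_c terms cancel.
Column A: 29.7×2838 + (z_c − 29.7)×3396
Column B: 1.69×0 + x×1025 + 1.15×2049 + 6.94×2992 + (z_c − 1.69 − 8.09 − x)×3396
The z_c×3396 term appears on both sides and cancels. Collect the known terms of each column as K = Σ(ρt)_known − 3396 × (depth of known layers): K_A = 84288.6 − 3396×29.7 = −16572.6; K_B = 23120.83 − 3396×(1.69 + 8.09) = −10092.05.
Balance: K_A = K_B − x×(3396 − 1025), so x = (K_B − K_A)/(3396 − 1025) = 6480.55/2371 = 2.73 km.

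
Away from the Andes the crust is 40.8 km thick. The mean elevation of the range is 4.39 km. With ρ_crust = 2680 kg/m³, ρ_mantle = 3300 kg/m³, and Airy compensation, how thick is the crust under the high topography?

64.2 km

Root depth r = h ρ_c / (ρ_m − ρ_c) = 4.39 km × 2680 / 620 = 18.98 km.
Total thickness = T + h + r = 40.8 km + 4.39 km + 18.98 km = 64.2 km.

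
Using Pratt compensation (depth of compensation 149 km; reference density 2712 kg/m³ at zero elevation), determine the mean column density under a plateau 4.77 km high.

2630 kg/m³

Pratt balance: ρ_ref D = ρ (D + h).
ρ = ρ_ref D/(D + h) = 2712 × 149 km/(149 km + 4.77 km) = 2630 kg/m³.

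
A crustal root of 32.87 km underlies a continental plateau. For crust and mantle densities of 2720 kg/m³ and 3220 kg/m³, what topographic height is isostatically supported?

In Airy isostatic equilibrium: ρ_c h = (ρ_m − ρ_c) r.
h = r (ρ_m − ρ_c) / ρ_c = 32.87 km × (3220 − 2720) / 2720 = 6.04 km.

6.04 km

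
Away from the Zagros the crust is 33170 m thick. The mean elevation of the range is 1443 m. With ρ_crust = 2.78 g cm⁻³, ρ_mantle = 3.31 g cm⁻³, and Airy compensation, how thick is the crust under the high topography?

Root depth r = h ρ_c / (ρ_m − ρ_c) = 1443 m × 2.78 / 0.53 = 7569 m.
Total thickness = T + h + r = 33170 m + 1443 m + 7569 m = 42200 m.

42200 m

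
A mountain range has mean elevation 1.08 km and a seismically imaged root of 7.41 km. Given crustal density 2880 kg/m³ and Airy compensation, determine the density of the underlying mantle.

Airy balance: ρ_c h = (ρ_m − ρ_c) r → ρ_m = ρ_c (1 + h/r).
ρ_m = 2880 × (1 + 1.08 km/7.41 km) = 3300 kg/m³.

3300 kg/m³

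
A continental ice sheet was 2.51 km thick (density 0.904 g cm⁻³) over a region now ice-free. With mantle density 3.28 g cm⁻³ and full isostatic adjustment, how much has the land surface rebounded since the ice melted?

0.692 km

Removing the load lets mantle flow back in; uplift u satisfies ρ_ice t = ρ_m u.
u = t ρ_ice/ρ_m = 2.51 km × 0.904/3.28 = 0.692 km.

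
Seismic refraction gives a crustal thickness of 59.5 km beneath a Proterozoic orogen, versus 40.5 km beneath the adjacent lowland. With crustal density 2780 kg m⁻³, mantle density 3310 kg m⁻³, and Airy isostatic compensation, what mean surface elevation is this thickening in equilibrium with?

Excess crust Δ = 59.5 km − 40.5 km = 19 km, split between elevation h and root r with h + r = Δ.
Airy balance ρ_c h = (ρ_m − ρ_c) r gives r = h ρ_c/(ρ_m − ρ_c), so h (1 + ρ_c/(ρ_m − ρ_c)) = Δ, i.e. h = Δ (ρ_m − ρ_c)/ρ_m.
h = 19 km × 530/3310 = 3.04 km.

3.04 km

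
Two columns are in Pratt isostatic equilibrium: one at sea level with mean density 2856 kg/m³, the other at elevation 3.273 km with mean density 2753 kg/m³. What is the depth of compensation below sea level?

ρ_ref D = ρ (D + h) → D (ρ_ref − ρ) = ρ h.
D = ρ h/(ρ_ref − ρ) = 2753 × 3.273 km/(2856 − 2753) = 87.5 km.

87.5 km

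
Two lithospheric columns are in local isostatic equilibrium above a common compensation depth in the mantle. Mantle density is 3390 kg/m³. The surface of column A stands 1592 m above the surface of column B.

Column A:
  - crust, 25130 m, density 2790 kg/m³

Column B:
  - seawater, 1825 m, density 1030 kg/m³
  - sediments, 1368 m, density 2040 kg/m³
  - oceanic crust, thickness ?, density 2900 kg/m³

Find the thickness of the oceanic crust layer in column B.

7200 m

Take the compensation level at the base of the deeper column (depth z_c below the surface of column A) and equate Σ ρ_i t_i down to z_c; mantle fills any gap and the z_c terms cancel.
Column A: 25130×2790 + (z_c − 25130)×3390
Column B: 1592×0 + 1825×1030 + 1368×2040 + x×2900 + (z_c − 1592 − 3193 − x)×3390
The z_c×3390 term appears on both sides and cancels. Collect the known terms of each column as K = Σ(ρt)_known − 3390 × (depth of known layers): K_A = 70112700 − 3390×25130 = −15078000; K_B = 4670470 − 3390×(1592 + 3193) = −11550680.
Balance: K_A = K_B − x×(3390 − 2900), so x = (K_B − K_A)/(3390 − 2900) = 3527320/490 = 7200 m.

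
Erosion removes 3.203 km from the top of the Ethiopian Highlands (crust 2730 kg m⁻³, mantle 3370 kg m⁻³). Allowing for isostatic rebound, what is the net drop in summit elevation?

Rebound u = e ρ_c/ρ_m = 3.203 km × 2730/3370 = 2.595 km.
Net surface drop = e − u = 3.203 km − 2.595 km = e (ρ_m − ρ_c)/ρ_m = 0.608 km.

0.608 km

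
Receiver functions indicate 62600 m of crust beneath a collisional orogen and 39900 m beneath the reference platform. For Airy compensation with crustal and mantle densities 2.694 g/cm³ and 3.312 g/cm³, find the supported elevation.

Excess crust Δ = 62600 m − 39900 m = 22700 m, split between elevation h and root r with h + r = Δ.
Airy balance ρ_c h = (ρ_m − ρ_c) r gives r = h ρ_c/(ρ_m − ρ_c), so h (1 + ρ_c/(ρ_m − ρ_c)) = Δ, i.e. h = Δ (ρ_m − ρ_c)/ρ_m.
h = 22700 m × 0.618/3.312 = 4240 m.

4240 m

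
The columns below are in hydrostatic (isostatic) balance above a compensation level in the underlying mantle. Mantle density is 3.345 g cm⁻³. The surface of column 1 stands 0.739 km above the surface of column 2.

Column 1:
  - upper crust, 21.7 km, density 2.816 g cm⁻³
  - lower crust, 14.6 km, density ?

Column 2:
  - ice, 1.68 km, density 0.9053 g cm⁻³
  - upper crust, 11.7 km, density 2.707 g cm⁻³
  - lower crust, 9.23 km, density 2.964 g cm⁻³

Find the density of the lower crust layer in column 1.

Take the compensation level at the base of the deeper column (depth z_c below the surface of column 1) and equate Σ ρ_i t_i down to z_c; mantle fills any gap and the z_c terms cancel.
Column 1: 21.7×2.816 + 14.6×ρ + (z_c − 36.3)×3.345
Column 2: 0.739×0 + 1.68×0.9053 + 11.7×2.707 + 9.23×2.964 + (z_c − 0.739 − 22.61)×3.345
The z_c×3.345 term appears on both sides and cancels. Collect the known terms of each column as K = Σ(ρt)_known − 3.345 × (depth of known layers): K_1 = 61.1072 − 3.345×36.3 = −60.3163; K_2 = 60.550524 − 3.345×(0.739 + 22.61) = −17.551881.
Balance: K_1 + 14.6×ρ = K_2, so ρ = (K_2 − K_1)/14.6 = 42.7644/14.6 = 2.93 g cm⁻³.

2.93 g cm⁻³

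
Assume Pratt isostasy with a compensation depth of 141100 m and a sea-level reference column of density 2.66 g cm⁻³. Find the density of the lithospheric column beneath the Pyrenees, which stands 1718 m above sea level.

2.63 g cm⁻³

Pratt balance: ρ_ref D = ρ (D + h).
ρ = ρ_ref D/(D + h) = 2.66 × 141100 m/(141100 m + 1718 m) = 2.63 g cm⁻³.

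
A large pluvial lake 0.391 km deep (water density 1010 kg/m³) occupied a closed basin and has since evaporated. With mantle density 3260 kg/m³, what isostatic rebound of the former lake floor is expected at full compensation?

0.121 km

u = d ρ_w/ρ_m = 0.391 km × 1010/3260 = 0.121 km.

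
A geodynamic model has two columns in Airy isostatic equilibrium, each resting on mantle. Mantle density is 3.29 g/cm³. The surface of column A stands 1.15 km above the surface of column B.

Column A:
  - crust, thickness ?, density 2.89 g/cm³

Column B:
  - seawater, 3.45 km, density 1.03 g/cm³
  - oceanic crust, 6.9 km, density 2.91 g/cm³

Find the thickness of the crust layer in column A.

Take the compensation level at the base of the deeper column (depth z_c below the surface of column A) and equate Σ ρ_i t_i down to z_c; mantle fills any gap and the z_c terms cancel.
Column A: x×2.89 + (z_c − 0 − x)×3.29
Column B: 1.15×0 + 3.45×1.03 + 6.9×2.91 + (z_c − 1.15 − 10.35)×3.29
The z_c×3.29 term appears on both sides and cancels. Collect the known terms of each column as K = Σ(ρt)_known − 3.29 × (depth of known layers): K_A = 0 − 3.29×0 = 0; K_B = 23.6325 − 3.29×(1.15 + 10.35) = −14.2025.
Balance: K_A − x×(3.29 − 2.89) = K_B, so x = (K_A − K_B)/(3.29 − 2.89) = 14.2025/0.4 = 35.5 km.

35.5 km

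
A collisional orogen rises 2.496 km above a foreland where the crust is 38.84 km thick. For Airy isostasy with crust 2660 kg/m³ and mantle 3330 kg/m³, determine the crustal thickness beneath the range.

51.2 km

Root depth r = h ρ_c / (ρ_m − ρ_c) = 2.496 km × 2660 / 670 = 9.909 km.
Total thickness = T + h + r = 38.84 km + 2.496 km + 9.909 km = 51.2 km.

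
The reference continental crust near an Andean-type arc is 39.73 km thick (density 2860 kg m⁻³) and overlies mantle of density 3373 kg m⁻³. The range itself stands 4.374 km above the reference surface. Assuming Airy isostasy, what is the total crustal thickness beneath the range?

Root depth r = h ρ_c / (ρ_m − ρ_c) = 4.374 km × 2860 / 513 = 24.39 km.
Total thickness = T + h + r = 39.73 km + 4.374 km + 24.39 km = 68.5 km.

68.5 km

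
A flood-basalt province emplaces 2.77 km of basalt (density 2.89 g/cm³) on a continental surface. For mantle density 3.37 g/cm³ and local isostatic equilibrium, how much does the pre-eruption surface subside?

Subaerial loading: s = t ρ_load / ρ_m.
s = 2.77 km × 2.89/3.37 = 2.38 km.

2.38 km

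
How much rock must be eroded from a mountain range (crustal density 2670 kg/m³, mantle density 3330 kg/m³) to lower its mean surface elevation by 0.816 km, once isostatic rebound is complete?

Net drop Δ = e − u = e − e ρ_c/ρ_m = e (ρ_m − ρ_c)/ρ_m.
e = Δ ρ_m/(ρ_m − ρ_c) = 0.816 km × 3330/660 = 4.12 km.

4.12 km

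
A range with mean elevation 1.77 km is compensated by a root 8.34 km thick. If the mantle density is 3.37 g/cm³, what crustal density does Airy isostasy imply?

2.78 g/cm³

ρ_c h = (ρ_m − ρ_c) r → ρ_c (h + r) = ρ_m r → ρ_c = ρ_m r / (h + r).
ρ_c = 3.37 × 8.34 km / (1.77 km + 8.34 km) = 2.78 g/cm³.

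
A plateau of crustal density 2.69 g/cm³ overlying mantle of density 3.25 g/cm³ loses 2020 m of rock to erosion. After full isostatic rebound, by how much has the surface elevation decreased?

Rebound u = e ρ_c/ρ_m = 2020 m × 2.69/3.25 = 1672 m.
Net surface drop = e − u = 2020 m − 1672 m = e (ρ_m − ρ_c)/ρ_m = 348 m.

348 m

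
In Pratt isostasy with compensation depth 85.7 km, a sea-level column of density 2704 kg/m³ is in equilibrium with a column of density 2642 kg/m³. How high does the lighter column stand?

2.01 km

ρ_ref D = ρ (D + h) → h = D (ρ_ref − ρ)/ρ.
h = 85.7 km × (2704 − 2642)/2642 = 2.01 km.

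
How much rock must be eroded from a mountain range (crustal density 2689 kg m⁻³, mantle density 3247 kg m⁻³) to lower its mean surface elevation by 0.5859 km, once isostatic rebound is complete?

Net drop Δ = e − u = e − e ρ_c/ρ_m = e (ρ_m − ρ_c)/ρ_m.
e = Δ ρ_m/(ρ_m − ρ_c) = 0.5859 km × 3247/558 = 3.41 km.

3.41 km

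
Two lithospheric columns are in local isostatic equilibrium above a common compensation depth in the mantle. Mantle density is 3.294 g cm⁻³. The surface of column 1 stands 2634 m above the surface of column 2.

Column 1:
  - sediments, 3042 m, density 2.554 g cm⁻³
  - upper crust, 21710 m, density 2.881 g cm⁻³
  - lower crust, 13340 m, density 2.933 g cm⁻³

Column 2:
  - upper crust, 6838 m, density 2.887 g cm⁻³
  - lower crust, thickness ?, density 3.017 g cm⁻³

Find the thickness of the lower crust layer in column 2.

Take the compensation level at the base of the deeper column (depth z_c below the surface of column 1) and equate Σ ρ_i t_i down to z_c; mantle fills any gap and the z_c terms cancel.
Column 1: 3042×2.554 + 21710×2.881 + 13340×2.933 + (z_c − 38092)×3.294
Column 2: 2634×0 + 6838×2.887 + x×3.017 + (z_c − 2634 − 6838 − x)×3.294
The z_c×3.294 term appears on both sides and cancels. Collect the known terms of each column as K = Σ(ρt)_known − 3.294 × (depth of known layers): K_1 = 109441.998 − 3.294×38092 = −16033.05; K_2 = 19741.306 − 3.294×(2634 + 6838) = −11459.462.
Balance: K_1 = K_2 − x×(3.294 − 3.017), so x = (K_2 − K_1)/(3.294 − 3.017) = 4573.59/0.277 = 16500 m.

16500 m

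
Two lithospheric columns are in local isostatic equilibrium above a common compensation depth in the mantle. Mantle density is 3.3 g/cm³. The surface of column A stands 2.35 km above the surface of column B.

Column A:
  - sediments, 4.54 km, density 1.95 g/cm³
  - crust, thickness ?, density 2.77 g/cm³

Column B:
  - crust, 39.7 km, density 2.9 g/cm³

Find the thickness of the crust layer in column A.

Take the compensation level at the base of the deeper column (depth z_c below the surface of column A) and equate Σ ρ_i t_i down to z_c; mantle fills any gap and the z_c terms cancel.
Column A: 4.54×1.95 + x×2.77 + (z_c − 4.54 − x)×3.3
Column B: 2.35×0 + 39.7×2.9 + (z_c − 2.35 − 39.7)×3.3
The z_c×3.3 term appears on both sides and cancels. Collect the known terms of each column as K = Σ(ρt)_known − 3.3 × (depth of known layers): K_A = 8.853 − 3.3×4.54 = −6.129; K_B = 115.13 − 3.3×(2.35 + 39.7) = −23.635.
Balance: K_A − x×(3.3 − 2.77) = K_B, so x = (K_A − K_B)/(3.3 − 2.77) = 17.506/0.53 = 33 km.

33 km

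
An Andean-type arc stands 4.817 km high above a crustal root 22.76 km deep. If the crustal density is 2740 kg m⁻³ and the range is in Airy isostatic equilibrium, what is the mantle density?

Airy balance: ρ_c h = (ρ_m − ρ_c) r → ρ_m = ρ_c (1 + h/r).
ρ_m = 2740 × (1 + 4.817 km/22.76 km) = 3320 kg m⁻³.

3320 kg m⁻³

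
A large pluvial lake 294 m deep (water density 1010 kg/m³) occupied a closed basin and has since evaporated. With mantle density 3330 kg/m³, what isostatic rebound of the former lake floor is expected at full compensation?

89.2 m

u = d ρ_w/ρ_m = 294 m × 1010/3330 = 89.2 m.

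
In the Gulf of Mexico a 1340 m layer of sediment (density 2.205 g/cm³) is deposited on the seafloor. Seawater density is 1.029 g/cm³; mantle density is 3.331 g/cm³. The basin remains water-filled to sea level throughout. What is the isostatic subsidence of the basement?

Submarine loading: the sediment displaces seawater, and the subsidence is in turn flooded, so s (ρ_m − ρ_w) = t (ρ_sed − ρ_w).
s = 1340 m × (2.205 − 1.029) / (3.331 − 1.029) = 685 m.

685 m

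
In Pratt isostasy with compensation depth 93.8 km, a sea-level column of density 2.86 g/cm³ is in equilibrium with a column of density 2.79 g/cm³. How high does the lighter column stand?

ρ_ref D = ρ (D + h) → h = D (ρ_ref − ρ)/ρ.
h = 93.8 km × (2.86 − 2.79)/2.79 = 2.35 km.

2.35 km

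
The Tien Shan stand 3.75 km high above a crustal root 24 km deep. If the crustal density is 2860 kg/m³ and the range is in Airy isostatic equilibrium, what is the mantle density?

3310 kg/m³

Airy balance: ρ_c h = (ρ_m − ρ_c) r → ρ_m = ρ_c (1 + h/r).
ρ_m = 2860 × (1 + 3.75 km/24 km) = 3310 kg/m³.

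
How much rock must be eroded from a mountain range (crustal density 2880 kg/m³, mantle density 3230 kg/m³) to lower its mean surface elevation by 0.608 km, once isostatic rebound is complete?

5.61 km

Net drop Δ = e − u = e − e ρ_c/ρ_m = e (ρ_m − ρ_c)/ρ_m.
e = Δ ρ_m/(ρ_m − ρ_c) = 0.608 km × 3230/350 = 5.61 km.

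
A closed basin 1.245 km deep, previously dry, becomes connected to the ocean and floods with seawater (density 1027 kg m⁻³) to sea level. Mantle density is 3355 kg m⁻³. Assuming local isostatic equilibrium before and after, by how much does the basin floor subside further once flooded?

0.549 km

After flooding the water column is d + s deep. Its weight must equal the weight of mantle displaced by the extra subsidence s: (d + s) ρ_w = s ρ_m.
s = d ρ_w / (ρ_m − ρ_w) = 1.245 km × 1027/(3355 − 1027) = 0.549 km.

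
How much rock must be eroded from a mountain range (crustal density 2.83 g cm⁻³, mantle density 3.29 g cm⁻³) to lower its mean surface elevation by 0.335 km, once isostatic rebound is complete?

2.4 km

Net drop Δ = e − u = e − e ρ_c/ρ_m = e (ρ_m − ρ_c)/ρ_m.
e = Δ ρ_m/(ρ_m − ρ_c) = 0.335 km × 3.29/0.46 = 2.4 km.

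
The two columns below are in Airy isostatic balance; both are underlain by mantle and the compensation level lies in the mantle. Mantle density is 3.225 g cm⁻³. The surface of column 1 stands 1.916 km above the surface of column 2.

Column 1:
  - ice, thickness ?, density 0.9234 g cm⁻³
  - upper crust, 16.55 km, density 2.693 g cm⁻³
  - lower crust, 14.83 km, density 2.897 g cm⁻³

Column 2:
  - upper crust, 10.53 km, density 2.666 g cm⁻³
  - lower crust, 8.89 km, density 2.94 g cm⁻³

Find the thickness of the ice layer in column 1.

0.404 km

Take the compensation level at the base of the deeper column (depth z_c below the surface of column 1) and equate Σ ρ_i t_i down to z_c; mantle fills any gap and the z_c terms cancel.
Column 1: x×0.9234 + 16.55×2.693 + 14.83×2.897 + (z_c − 31.38 − x)×3.225
Column 2: 1.916×0 + 10.53×2.666 + 8.89×2.94 + (z_c − 1.916 − 19.42)×3.225
The z_c×3.225 term appears on both sides and cancels. Collect the known terms of each column as K = Σ(ρt)_known − 3.225 × (depth of known layers): K_1 = 87.53166 − 3.225×31.38 = −13.66884; K_2 = 54.20958 − 3.225×(1.916 + 19.42) = −14.59902.
Balance: K_1 − x×(3.225 − 0.9234) = K_2, so x = (K_1 − K_2)/(3.225 − 0.9234) = 0.93018/2.3016 = 0.404 km.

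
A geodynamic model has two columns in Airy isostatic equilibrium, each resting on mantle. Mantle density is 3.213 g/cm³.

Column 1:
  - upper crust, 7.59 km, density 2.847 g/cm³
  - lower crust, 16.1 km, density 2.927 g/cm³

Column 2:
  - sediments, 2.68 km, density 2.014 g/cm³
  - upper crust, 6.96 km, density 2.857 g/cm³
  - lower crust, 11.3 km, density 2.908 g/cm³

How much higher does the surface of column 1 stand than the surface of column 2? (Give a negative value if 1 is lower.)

For any compensation level in the mantle, the mantle terms cancel and isostasy reduces to e = (Σt_1 − Σt_2) − (Σ(ρt)_1 − Σ(ρt)_2) / ρ_m.
Σt_1 = 23.69 km; Σt_2 = 20.94 km; Σ(ρt)_1 = 68.73343; Σ(ρt)_2 = 58.14264 (in km·g/cm³).
e = (23.69 − 20.94) − (68.73343 − 58.14264) / 3.213 = −0.546 km.

−0.546 km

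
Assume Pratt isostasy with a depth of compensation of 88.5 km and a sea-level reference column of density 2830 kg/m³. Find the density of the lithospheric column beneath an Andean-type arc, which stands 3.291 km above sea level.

Pratt balance: ρ_ref D = ρ (D + h).
ρ = ρ_ref D/(D + h) = 2830 × 88.5 km/(88.5 km + 3.291 km) = 2730 kg/m³.

2730 kg/m³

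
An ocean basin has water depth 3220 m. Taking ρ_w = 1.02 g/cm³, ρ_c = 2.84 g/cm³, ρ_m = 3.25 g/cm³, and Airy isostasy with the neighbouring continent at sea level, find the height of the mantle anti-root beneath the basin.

Isostatic balance requires: replacing crust with seawater at the top is compensated by replacing crust with mantle at the base: d (ρ_c − ρ_w) = a (ρ_m − ρ_c).
a = d (ρ_c − ρ_w)/(ρ_m − ρ_c) = 3220 m × 1.82/0.41 = 14300 m.

14300 m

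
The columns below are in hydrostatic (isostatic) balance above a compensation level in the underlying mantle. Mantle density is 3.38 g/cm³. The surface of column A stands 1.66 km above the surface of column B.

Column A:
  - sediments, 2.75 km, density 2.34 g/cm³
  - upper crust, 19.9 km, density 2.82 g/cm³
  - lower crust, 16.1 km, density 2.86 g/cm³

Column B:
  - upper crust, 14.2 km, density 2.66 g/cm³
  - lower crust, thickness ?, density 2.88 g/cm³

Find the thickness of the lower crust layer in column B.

13.1 km

Take the compensation level at the base of the deeper column (depth z_c below the surface of column A) and equate Σ ρ_i t_i down to z_c; mantle fills any gap and the z_c terms cancel.
Column A: 2.75×2.34 + 19.9×2.82 + 16.1×2.86 + (z_c − 38.75)×3.38
Column B: 1.66×0 + 14.2×2.66 + x×2.88 + (z_c − 1.66 − 14.2 − x)×3.38
The z_c×3.38 term appears on both sides and cancels. Collect the known terms of each column as K = Σ(ρt)_known − 3.38 × (depth of known layers): K_A = 108.599 − 3.38×38.75 = −22.376; K_B = 37.772 − 3.38×(1.66 + 14.2) = −15.8348.
Balance: K_A = K_B − x×(3.38 − 2.88), so x = (K_B − K_A)/(3.38 − 2.88) = 6.5412/0.5 = 13.1 km.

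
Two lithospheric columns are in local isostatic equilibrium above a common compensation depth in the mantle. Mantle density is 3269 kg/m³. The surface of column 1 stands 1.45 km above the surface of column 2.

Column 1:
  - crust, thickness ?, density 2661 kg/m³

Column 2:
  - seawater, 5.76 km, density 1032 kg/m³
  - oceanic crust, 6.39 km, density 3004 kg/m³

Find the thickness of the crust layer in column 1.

31.8 km

Take the compensation level at the base of the deeper column (depth z_c below the surface of column 1) and equate Σ ρ_i t_i down to z_c; mantle fills any gap and the z_c terms cancel.
Column 1: x×2661 + (z_c − 0 − x)×3269
Column 2: 1.45×0 + 5.76×1032 + 6.39×3004 + (z_c − 1.45 − 12.15)×3269
The z_c×3269 term appears on both sides and cancels. Collect the known terms of each column as K = Σ(ρt)_known − 3269 × (depth of known layers): K_1 = 0 − 3269×0 = 0; K_2 = 25139.88 − 3269×(1.45 + 12.15) = −19318.52.
Balance: K_1 − x×(3269 − 2661) = K_2, so x = (K_1 − K_2)/(3269 − 2661) = 19318.5/608 = 31.8 km.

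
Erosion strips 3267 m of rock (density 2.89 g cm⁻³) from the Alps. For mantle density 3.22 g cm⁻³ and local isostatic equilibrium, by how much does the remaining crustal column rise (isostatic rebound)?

2930 m

Unloading: uplift u = e ρ_c/ρ_m = 3267 m × 2.89/3.22 = 2930 m.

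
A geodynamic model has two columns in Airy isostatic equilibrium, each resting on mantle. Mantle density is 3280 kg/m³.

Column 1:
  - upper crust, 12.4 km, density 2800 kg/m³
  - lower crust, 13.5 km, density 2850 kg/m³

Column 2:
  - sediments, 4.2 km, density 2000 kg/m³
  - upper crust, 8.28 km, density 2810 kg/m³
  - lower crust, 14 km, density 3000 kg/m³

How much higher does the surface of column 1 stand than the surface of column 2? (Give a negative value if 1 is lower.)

−0.436 km

For any compensation level in the mantle, the mantle terms cancel and isostasy reduces to e = (Σt_1 − Σt_2) − (Σ(ρt)_1 − Σ(ρt)_2) / ρ_m.
Σt_1 = 25.9 km; Σt_2 = 26.48 km; Σ(ρt)_1 = 73195; Σ(ρt)_2 = 73666.8 (in km·kg/m³).
e = (25.9 − 26.48) − (73195 − 73666.8) / 3280 = −0.436 km.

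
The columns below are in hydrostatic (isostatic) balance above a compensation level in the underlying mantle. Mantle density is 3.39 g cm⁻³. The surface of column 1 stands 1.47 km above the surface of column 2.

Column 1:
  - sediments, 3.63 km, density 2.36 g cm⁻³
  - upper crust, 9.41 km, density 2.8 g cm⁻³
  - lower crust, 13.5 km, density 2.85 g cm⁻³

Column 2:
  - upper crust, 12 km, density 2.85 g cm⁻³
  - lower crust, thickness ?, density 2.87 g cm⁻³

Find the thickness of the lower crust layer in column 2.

9.84 km

Take the compensation level at the base of the deeper column (depth z_c below the surface of column 1) and equate Σ ρ_i t_i down to z_c; mantle fills any gap and the z_c terms cancel.
Column 1: 3.63×2.36 + 9.41×2.8 + 13.5×2.85 + (z_c − 26.54)×3.39
Column 2: 1.47×0 + 12×2.85 + x×2.87 + (z_c − 1.47 − 12 − x)×3.39
The z_c×3.39 term appears on both sides and cancels. Collect the known terms of each column as K = Σ(ρt)_known − 3.39 × (depth of known layers): K_1 = 73.3898 − 3.39×26.54 = −16.5808; K_2 = 34.2 − 3.39×(1.47 + 12) = −11.4633.
Balance: K_1 = K_2 − x×(3.39 − 2.87), so x = (K_2 − K_1)/(3.39 − 2.87) = 5.1175/0.52 = 9.84 km.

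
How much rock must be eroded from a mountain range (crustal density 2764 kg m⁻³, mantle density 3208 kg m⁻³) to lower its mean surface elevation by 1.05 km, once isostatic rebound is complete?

7.59 km

Net drop Δ = e − u = e − e ρ_c/ρ_m = e (ρ_m − ρ_c)/ρ_m.
e = Δ ρ_m/(ρ_m − ρ_c) = 1.05 km × 3208/444 = 7.59 km.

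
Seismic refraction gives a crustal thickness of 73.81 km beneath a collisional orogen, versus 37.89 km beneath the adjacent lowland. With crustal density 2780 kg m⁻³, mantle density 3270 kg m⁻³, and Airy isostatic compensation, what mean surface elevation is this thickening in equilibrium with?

Excess crust Δ = 73.81 km − 37.89 km = 35.92 km, split between elevation h and root r with h + r = Δ.
Airy balance ρ_c h = (ρ_m − ρ_c) r gives r = h ρ_c/(ρ_m − ρ_c), so h (1 + ρ_c/(ρ_m − ρ_c)) = Δ, i.e. h = Δ (ρ_m − ρ_c)/ρ_m.
h = 35.92 km × 490/3270 = 5.38 km.

5.38 km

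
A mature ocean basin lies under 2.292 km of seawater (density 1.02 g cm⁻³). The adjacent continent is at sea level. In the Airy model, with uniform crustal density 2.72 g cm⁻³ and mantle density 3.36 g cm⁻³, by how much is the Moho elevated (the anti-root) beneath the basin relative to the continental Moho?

By Archimedes' principle applied to the lithosphere: replacing crust with seawater at the top is compensated by replacing crust with mantle at the base: d (ρ_c − ρ_w) = a (ρ_m − ρ_c).
a = d (ρ_c − ρ_w)/(ρ_m − ρ_c) = 2.292 km × 1.7/0.64 = 6.09 km.

6.09 km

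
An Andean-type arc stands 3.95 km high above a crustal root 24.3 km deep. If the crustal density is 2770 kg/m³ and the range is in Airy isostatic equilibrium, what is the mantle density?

Airy balance: ρ_c h = (ρ_m − ρ_c) r → ρ_m = ρ_c (1 + h/r).
ρ_m = 2770 × (1 + 3.95 km/24.3 km) = 3220 kg/m³.

3220 kg/m³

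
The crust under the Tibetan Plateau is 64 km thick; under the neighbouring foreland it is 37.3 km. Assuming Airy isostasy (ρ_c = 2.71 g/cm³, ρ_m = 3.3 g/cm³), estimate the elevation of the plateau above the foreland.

4.77 km

Excess crust Δ = 64 km − 37.3 km = 26.7 km, split between elevation h and root r with h + r = Δ.
Airy balance ρ_c h = (ρ_m − ρ_c) r gives r = h ρ_c/(ρ_m − ρ_c), so h (1 + ρ_c/(ρ_m − ρ_c)) = Δ, i.e. h = Δ (ρ_m − ρ_c)/ρ_m.
h = 26.7 km × 0.59/3.3 = 4.77 km.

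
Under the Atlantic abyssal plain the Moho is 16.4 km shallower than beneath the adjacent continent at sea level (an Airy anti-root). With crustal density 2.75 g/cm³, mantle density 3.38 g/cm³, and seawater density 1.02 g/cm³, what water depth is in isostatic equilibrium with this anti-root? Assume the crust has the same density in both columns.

Replacing a thickness d of crust by seawater at the top must be balanced by replacing crust with mantle at the base: d (ρ_c − ρ_w) = a (ρ_m − ρ_c).
d = a (ρ_m − ρ_c)/(ρ_c − ρ_w) = 16.4 km × 0.63/1.73 = 5.97 km.

5.97 km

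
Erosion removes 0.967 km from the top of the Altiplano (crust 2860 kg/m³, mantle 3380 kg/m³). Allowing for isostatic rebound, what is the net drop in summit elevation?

0.149 km

Rebound u = e ρ_c/ρ_m = 0.967 km × 2860/3380 = 0.8182 km.
Net surface drop = e − u = 0.967 km − 0.8182 km = e (ρ_m − ρ_c)/ρ_m = 0.149 km.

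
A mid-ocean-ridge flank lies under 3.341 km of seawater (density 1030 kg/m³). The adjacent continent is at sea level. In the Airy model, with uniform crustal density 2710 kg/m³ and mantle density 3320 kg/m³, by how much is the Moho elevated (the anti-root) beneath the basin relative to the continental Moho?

9.2 km

Equating mass per unit area of the two columns: replacing crust with seawater at the top is compensated by replacing crust with mantle at the base: d (ρ_c − ρ_w) = a (ρ_m − ρ_c).
a = d (ρ_c − ρ_w)/(ρ_m − ρ_c) = 3.341 km × 1680/610 = 9.2 km.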